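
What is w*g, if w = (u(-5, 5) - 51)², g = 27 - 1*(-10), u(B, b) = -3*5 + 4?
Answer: 142228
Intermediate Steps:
u(B, b) = -11 (u(B, b) = -15 + 4 = -11)
g = 37 (g = 27 + 10 = 37)
w = 3844 (w = (-11 - 51)² = (-62)² = 3844)
w*g = 3844*37 = 142228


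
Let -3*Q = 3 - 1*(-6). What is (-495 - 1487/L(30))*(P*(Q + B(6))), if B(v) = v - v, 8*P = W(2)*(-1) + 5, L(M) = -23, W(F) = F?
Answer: 44541/92 ≈ 484.14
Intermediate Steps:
Q = -3 (Q = -(3 - 1*(-6))/3 = -(3 + 6)/3 = -1/3*9 = -3)
P = 3/8 (P = (2*(-1) + 5)/8 = (-2 + 5)/8 = (1/8)*3 = 3/8 ≈ 0.37500)
B(v) = 0
(-495 - 1487/L(30))*(P*(Q + B(6))) = (-495 - 1487/(-23))*(3*(-3 + 0)/8) = (-495 - 1487*(-1/23))*((3/8)*(-3)) = (-495 + 1487/23)*(-9/8) = -9898/23*(-9/8) = 44541/92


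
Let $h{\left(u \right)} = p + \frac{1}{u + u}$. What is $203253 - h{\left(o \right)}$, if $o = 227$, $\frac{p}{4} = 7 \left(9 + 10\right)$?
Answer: $\frac{92035333}{454} \approx 2.0272 \cdot 10^{5}$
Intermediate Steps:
$p = 532$ ($p = 4 \cdot 7 \left(9 + 10\right) = 4 \cdot 7 \cdot 19 = 4 \cdot 133 = 532$)
$h{\left(u \right)} = 532 + \frac{1}{2 u}$ ($h{\left(u \right)} = 532 + \frac{1}{u + u} = 532 + \frac{1}{2 u}$)
$203253 - h{\left(o \right)} = 203253 - \left(532 + \frac{1}{2 \cdot 227}\right) = 203253 - \left(532 + \frac{1}{2} \cdot \frac{1}{227}\right) = 203253 - \left(532 + \frac{1}{454}\right) = 203253 - \frac{241529}{454} = \frac{92035333}{454}$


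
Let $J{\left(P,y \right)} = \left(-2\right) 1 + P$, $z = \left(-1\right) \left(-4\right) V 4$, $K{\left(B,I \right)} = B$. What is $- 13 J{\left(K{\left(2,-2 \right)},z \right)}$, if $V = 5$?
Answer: $0$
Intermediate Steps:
$z = 80$ ($z = \left(-1\right) \left(-4\right) 5 \cdot 4 = 4 \cdot 5 \cdot 4 = 20 \cdot 4 = 80$)
$J{\left(P,y \right)} = -2 + P$
$- 13 J{\left(K{\left(2,-2 \right)},z \right)} = - 13 \left(-2 + 2\right) = \left(-13\right) 0 = 0$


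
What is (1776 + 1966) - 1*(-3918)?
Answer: 7660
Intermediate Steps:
(1776 + 1966) - 1*(-3918) = 3742 + 3918 = 7660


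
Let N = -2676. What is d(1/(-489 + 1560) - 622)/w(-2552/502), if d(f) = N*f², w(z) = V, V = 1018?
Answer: -197921633152766/194614623 ≈ -1.0170e+6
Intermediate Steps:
w(z) = 1018
d(f) = -2676*f²
d(1/(-489 + 1560) - 622)/w(-2552/502) = -2676*(1/(-489 + 1560) - 622)²/1018 = -2676*(1/1071 - 622)²*(1/1018) = -2676*(-666161/1071)²*(1/1018) = -2676*443770477921/1147041*(1/1018) = -395843266305532/382347*1/1018 = -197921633152766/194614623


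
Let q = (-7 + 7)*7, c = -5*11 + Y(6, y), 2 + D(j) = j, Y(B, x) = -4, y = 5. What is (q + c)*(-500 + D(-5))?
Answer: 29913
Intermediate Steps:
D(j) = -2 + j
c = -59 (c = -5*11 - 4 = -55 - 4 = -59)
q = 0 (q = 0*7 = 0)
(q + c)*(-500 + D(-5)) = (0 - 59)*(-500 + (-2 - 5)) = -59*(-500 - 7) = -59*(-507) = 29913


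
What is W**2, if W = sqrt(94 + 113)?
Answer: 207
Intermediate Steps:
W = 3*sqrt(23) (W = sqrt(207) = 3*sqrt(23) ≈ 14.387)
W**2 = (3*sqrt(23))**2 = 207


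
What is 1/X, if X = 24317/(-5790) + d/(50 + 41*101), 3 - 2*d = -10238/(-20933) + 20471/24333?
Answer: -4120046327126070/17302662312540911 ≈ -0.23812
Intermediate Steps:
d = 425223685/509362689 (d = 3/2 - (-10238/(-20933) + 20471/24333)/2 = 3/2 - (-10238*(-1/20933) + 20471*(1/24333))/2 = 3/2 - (10238/20933 + 20471/24333)/2 = 3/2 - 1/2*677640697/509362689 = 3/2 - 677640697/1018725378 = 425223685/509362689 ≈ 0.83482)
X = -17302662312540911/4120046327126070 (X = 24317/(-5790) + 425223685/(509362689*(50 + 41*101)) = 24317*(-1/5790) + 425223685/(509362689*(50 + 4141)) = -24317/5790 + (425223685/509362689)/4191 = -24317/5790 + (425223685/509362689)*(1/4191) = -24317/5790 + 425223685/2134739029599 = -17302662312540911/4120046327126070 ≈ -4.1996)
1/X = 1/(-17302662312540911/4120046327126070) = -4120046327126070/17302662312540911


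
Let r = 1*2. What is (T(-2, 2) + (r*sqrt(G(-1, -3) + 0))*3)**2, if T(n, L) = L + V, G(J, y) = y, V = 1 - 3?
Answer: -108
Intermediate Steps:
V = -2
r = 2
T(n, L) = -2 + L (T(n, L) = L - 2 = -2 + L)
(T(-2, 2) + (r*sqrt(G(-1, -3) + 0))*3)**2 = ((-2 + 2) + (2*sqrt(-3 + 0))*3)**2 = (0 + (2*sqrt(-3))*3)**2 = (0 + (2*(I*sqrt(3)))*3)**2 = (0 + (2*I*sqrt(3))*3)**2 = (0 + 6*I*sqrt(3))**2 = (6*I*sqrt(3))**2 = -108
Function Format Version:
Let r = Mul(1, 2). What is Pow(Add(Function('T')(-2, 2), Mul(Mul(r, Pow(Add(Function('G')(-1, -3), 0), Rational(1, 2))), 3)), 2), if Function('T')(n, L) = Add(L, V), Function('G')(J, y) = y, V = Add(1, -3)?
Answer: -108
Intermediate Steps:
V = -2
r = 2
Function('T')(n, L) = Add(-2, L) (Function('T')(n, L) = Add(L, -2) = Add(-2, L))
Pow(Add(Function('T')(-2, 2), Mul(Mul(r, Pow(Add(Function('G')(-1, -3), 0), Rational(1, 2))), 3)), 2) = Pow(Add(Add(-2, 2), Mul(Mul(2, Pow(Add(-3, 0), Rational(1, 2))), 3)), 2) = Pow(Add(0, Mul(Mul(2, Pow(-3, Rational(1, 2))), 3)), 2) = Pow(Add(0, Mul(Mul(2, Mul(I, Pow(3, Rational(1, 2)))), 3)), 2) = Pow(Add(0, Mul(Mul(2, I, Pow(3, Rational(1, 2))), 3)), 2) = Pow(Add(0, Mul(6, I, Pow(3, Rational(1, 2)))), 2) = Pow(Mul(6, I, Pow(3, Rational(1, 2))), 2) = -108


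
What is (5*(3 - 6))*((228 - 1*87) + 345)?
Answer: -7290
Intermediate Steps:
(5*(3 - 6))*((228 - 1*87) + 345) = (5*(-3))*((228 - 87) + 345) = -15*(141 + 345) = -15*486 = -7290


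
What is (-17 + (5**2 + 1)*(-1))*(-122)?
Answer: 5246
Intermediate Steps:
(-17 + (5**2 + 1)*(-1))*(-122) = (-17 + (25 + 1)*(-1))*(-122) = (-17 + 26*(-1))*(-122) = (-17 - 26)*(-122) = -43*(-122) = 5246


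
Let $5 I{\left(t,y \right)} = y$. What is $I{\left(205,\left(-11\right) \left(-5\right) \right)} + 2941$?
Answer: $2952$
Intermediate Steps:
$I{\left(t,y \right)} = \frac{y}{5}$
$I{\left(205,\left(-11\right) \left(-5\right) \right)} + 2941 = \frac{\left(-11\right) \left(-5\right)}{5} + 2941 = \frac{1}{5} \cdot 55 + 2941 = 11 + 2941 = 2952$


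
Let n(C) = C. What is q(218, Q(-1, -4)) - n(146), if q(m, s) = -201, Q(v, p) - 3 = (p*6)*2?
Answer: -347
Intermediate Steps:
Q(v, p) = 3 + 12*p (Q(v, p) = 3 + (p*6)*2 = 3 + (6*p)*2 = 3 + 12*p)
q(218, Q(-1, -4)) - n(146) = -201 - 1*146 = -201 - 146 = -347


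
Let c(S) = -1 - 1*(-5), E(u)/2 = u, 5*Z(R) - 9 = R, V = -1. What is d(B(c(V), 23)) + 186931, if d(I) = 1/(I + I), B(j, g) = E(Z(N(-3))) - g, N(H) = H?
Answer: 38507781/206 ≈ 1.8693e+5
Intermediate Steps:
Z(R) = 9/5 + R/5
E(u) = 2*u
c(S) = 4 (c(S) = -1 + 5 = 4)
B(j, g) = 12/5 - g (B(j, g) = 2*(9/5 + (⅕)*(-3)) - g = 2*(9/5 - ⅗) - g = 2*(6/5) - g = 12/5 - g)
d(I) = 1/(2*I)
d(B(c(V), 23)) + 186931 = 1/(2*(12/5 - 1*23)) + 186931 = 1/(2*(12/5 - 23)) + 186931 = 1/(2*(-103/5)) + 186931 = (½)*(-5/103) + 186931 = -5/206 + 186931 = 38507781/206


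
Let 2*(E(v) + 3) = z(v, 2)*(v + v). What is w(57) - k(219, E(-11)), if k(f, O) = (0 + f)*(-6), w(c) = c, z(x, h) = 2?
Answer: 1371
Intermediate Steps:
E(v) = -3 + 2*v (E(v) = -3 + (2*(v + v))/2 = -3 + (2*(2*v))/2 = -3 + (4*v)/2 = -3 + 2*v)
k(f, O) = -6*f (k(f, O) = f*(-6) = -6*f)
w(57) - k(219, E(-11)) = 57 - (-6)*219 = 57 - 1*(-1314) = 57 + 1314 = 1371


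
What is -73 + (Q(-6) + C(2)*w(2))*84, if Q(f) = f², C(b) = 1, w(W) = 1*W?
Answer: 3119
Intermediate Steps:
w(W) = W
-73 + (Q(-6) + C(2)*w(2))*84 = -73 + ((-6)² + 1*2)*84 = -73 + (36 + 2)*84 = -73 + 38*84 = -73 + 3192 = 3119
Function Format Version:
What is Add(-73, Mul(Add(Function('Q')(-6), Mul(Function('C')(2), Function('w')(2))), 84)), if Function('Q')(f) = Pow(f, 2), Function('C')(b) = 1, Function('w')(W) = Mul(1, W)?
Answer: 3119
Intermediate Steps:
Function('w')(W) = W
Add(-73, Mul(Add(Function('Q')(-6), Mul(Function('C')(2), Function('w')(2))), 84)) = Add(-73, Mul(Add(Pow(-6, 2), Mul(1, 2)), 84)) = Add(-73, Mul(Add(36, 2), 84)) = Add(-73, Mul(38, 84)) = Add(-73, 3192) = 3119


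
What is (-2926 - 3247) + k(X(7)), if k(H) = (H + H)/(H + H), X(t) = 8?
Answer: -6172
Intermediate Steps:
k(H) = 1 (k(H) = (2*H)/((2*H)) = (2*H)*(1/(2*H)) = 1)
(-2926 - 3247) + k(X(7)) = (-2926 - 3247) + 1 = -6173 + 1 = -6172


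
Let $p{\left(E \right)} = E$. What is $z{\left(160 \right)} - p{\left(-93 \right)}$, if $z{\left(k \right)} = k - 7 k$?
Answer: $-867$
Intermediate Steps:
$z{\left(k \right)} = - 6 k$
$z{\left(160 \right)} - p{\left(-93 \right)} = \left(-6\right) 160 - -93 = -960 + 93 = -867$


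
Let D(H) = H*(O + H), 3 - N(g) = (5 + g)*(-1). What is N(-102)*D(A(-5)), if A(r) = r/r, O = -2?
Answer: 94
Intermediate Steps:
N(g) = 8 + g (N(g) = 3 - (5 + g)*(-1) = 3 - (-5 - g) = 3 + (5 + g) = 8 + g)
A(r) = 1
D(H) = H*(-2 + H)
N(-102)*D(A(-5)) = (8 - 102)*(1*(-2 + 1)) = -94*(-1) = 94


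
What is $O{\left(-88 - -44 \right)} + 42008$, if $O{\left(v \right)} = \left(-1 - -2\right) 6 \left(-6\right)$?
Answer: $41972$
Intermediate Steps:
$O{\left(v \right)} = -36$ ($O{\left(v \right)} = \left(-1 + 2\right) 6 \left(-6\right) = 1 \cdot 6 \left(-6\right) = 6 \left(-6\right) = -36$)
$O{\left(-88 - -44 \right)} + 42008 = -36 + 42008 = 41972$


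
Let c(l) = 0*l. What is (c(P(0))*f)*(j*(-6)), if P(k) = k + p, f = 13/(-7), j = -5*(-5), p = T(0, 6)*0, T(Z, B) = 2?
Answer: 0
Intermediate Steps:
p = 0 (p = 2*0 = 0)
j = 25
f = -13/7 (f = 13*(-⅐) = -13/7 ≈ -1.8571)
P(k) = k (P(k) = k + 0 = k)
c(l) = 0
(c(P(0))*f)*(j*(-6)) = (0*(-13/7))*(25*(-6)) = 0*(-150) = 0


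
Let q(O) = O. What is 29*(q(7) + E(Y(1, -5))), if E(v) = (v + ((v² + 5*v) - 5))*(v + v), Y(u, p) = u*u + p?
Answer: 3219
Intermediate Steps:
Y(u, p) = p + u² (Y(u, p) = u² + p = p + u²)
E(v) = 2*v*(-5 + v² + 6*v) (E(v) = (v + (-5 + v² + 5*v))*(2*v) = (-5 + v² + 6*v)*(2*v) = 2*v*(-5 + v² + 6*v))
29*(q(7) + E(Y(1, -5))) = 29*(7 + 2*(-5 + 1²)*(-5 + (-5 + 1²)² + 6*(-5 + 1²))) = 29*(7 + 2*(-5 + 1)*(-5 + (-5 + 1)² + 6*(-5 + 1))) = 29*(7 + 2*(-4)*(-5 + (-4)² + 6*(-4))) = 29*(7 + 2*(-4)*(-5 + 16 - 24)) = 29*(7 + 2*(-4)*(-13)) = 29*(7 + 104) = 29*111 = 3219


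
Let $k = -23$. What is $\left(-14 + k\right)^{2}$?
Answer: $1369$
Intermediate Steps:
$\left(-14 + k\right)^{2} = \left(-14 - 23\right)^{2} = \left(-37\right)^{2} = 1369$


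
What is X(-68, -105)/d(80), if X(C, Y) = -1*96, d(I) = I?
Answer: -6/5 ≈ -1.2000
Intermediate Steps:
X(C, Y) = -96
X(-68, -105)/d(80) = -96/80 = -96*1/80 = -6/5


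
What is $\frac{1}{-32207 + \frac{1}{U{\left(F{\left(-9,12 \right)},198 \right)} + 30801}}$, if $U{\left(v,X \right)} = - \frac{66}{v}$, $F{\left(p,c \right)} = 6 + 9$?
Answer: $- \frac{153983}{4959330476} \approx -3.1049 \cdot 10^{-5}$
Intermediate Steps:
$F{\left(p,c \right)} = 15$
$\frac{1}{-32207 + \frac{1}{U{\left(F{\left(-9,12 \right)},198 \right)} + 30801}} = \frac{1}{-32207 + \frac{1}{- \frac{66}{15} + 30801}} = \frac{1}{-32207 + \frac{1}{\left(-66\right) \frac{1}{15} + 30801}} = \frac{1}{-32207 + \frac{1}{- \frac{22}{5} + 30801}} = \frac{1}{-32207 + \frac{1}{\frac{153983}{5}}} = \frac{1}{-32207 + \frac{5}{153983}} = \frac{1}{- \frac{4959330476}{153983}} = - \frac{153983}{4959330476}$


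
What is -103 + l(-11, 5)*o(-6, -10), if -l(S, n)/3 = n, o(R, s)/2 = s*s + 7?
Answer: -3313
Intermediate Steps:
o(R, s) = 14 + 2*s**2 (o(R, s) = 2*(s*s + 7) = 2*(s**2 + 7) = 2*(7 + s**2) = 14 + 2*s**2)
l(S, n) = -3*n
-103 + l(-11, 5)*o(-6, -10) = -103 + (-3*5)*(14 + 2*(-10)**2) = -103 - 15*(14 + 2*100) = -103 - 15*(14 + 200) = -103 - 15*214 = -103 - 3210 = -3313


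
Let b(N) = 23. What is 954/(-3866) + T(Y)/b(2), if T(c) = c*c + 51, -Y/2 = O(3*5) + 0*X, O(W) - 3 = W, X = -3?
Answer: 2592780/44459 ≈ 58.318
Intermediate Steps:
O(W) = 3 + W
Y = -36 (Y = -2*((3 + 3*5) + 0*(-3)) = -2*((3 + 15) + 0) = -2*(18 + 0) = -2*18 = -36)
T(c) = 51 + c**2 (T(c) = c**2 + 51 = 51 + c**2)
954/(-3866) + T(Y)/b(2) = 954/(-3866) + (51 + (-36)**2)/23 = 954*(-1/3866) + (51 + 1296)*(1/23) = -477/1933 + 1347*(1/23) = -477/1933 + 1347/23 = 2592780/44459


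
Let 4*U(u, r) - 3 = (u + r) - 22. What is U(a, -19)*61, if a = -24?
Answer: -1891/2 ≈ -945.50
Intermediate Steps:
U(u, r) = -19/4 + r/4 + u/4 (U(u, r) = 3/4 + ((u + r) - 22)/4 = 3/4 + ((r + u) - 22)/4 = 3/4 + (-22 + r + u)/4 = 3/4 + (-11/2 + r/4 + u/4) = -19/4 + r/4 + u/4)
U(a, -19)*61 = (-19/4 + (1/4)*(-19) + (1/4)*(-24))*61 = (-19/4 - 19/4 - 6)*61 = -31/2*61 = -1891/2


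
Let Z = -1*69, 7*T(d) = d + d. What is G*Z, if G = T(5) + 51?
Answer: -25323/7 ≈ -3617.6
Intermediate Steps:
T(d) = 2*d/7 (T(d) = (d + d)/7 = (2*d)/7 = 2*d/7)
G = 367/7 (G = (2/7)*5 + 51 = 10/7 + 51 = 367/7 ≈ 52.429)
Z = -69
G*Z = (367/7)*(-69) = -25323/7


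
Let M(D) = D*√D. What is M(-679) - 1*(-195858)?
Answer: 195858 - 679*I*√679 ≈ 1.9586e+5 - 17693.0*I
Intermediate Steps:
M(D) = D^(3/2)
M(-679) - 1*(-195858) = (-679)^(3/2) - 1*(-195858) = -679*I*√679 + 195858 = 195858 - 679*I*√679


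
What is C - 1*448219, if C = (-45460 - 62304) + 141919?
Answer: -414064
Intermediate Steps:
C = 34155 (C = -107764 + 141919 = 34155)
C - 1*448219 = 34155 - 1*448219 = 34155 - 448219 = -414064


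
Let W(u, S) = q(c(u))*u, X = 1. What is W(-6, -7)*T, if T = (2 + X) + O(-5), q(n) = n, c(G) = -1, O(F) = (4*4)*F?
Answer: -462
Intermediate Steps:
O(F) = 16*F
T = -77 (T = (2 + 1) + 16*(-5) = 3 - 80 = -77)
W(u, S) = -u
W(-6, -7)*T = -1*(-6)*(-77) = 6*(-77) = -462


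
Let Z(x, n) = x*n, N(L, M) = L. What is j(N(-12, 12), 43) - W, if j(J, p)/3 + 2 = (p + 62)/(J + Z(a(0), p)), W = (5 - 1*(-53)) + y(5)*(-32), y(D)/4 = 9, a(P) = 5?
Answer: 31597/29 ≈ 1089.6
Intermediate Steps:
y(D) = 36 (y(D) = 4*9 = 36)
Z(x, n) = n*x
W = -1094 (W = (5 - 1*(-53)) + 36*(-32) = (5 + 53) - 1152 = 58 - 1152 = -1094)
j(J, p) = -6 + 3*(62 + p)/(J + 5*p) (j(J, p) = -6 + 3*((p + 62)/(J + p*5)) = -6 + 3*((62 + p)/(J + 5*p)) = -6 + 3*(62 + p)/(J + 5*p))
j(N(-12, 12), 43) - W = 3*(62 - 9*43 - 2*(-12))/(-12 + 5*43) - 1*(-1094) = 3*(62 - 387 + 24)/(-12 + 215) + 1094 = 3*(-301)/203 + 1094 = 3*(1/203)*(-301) + 1094 = -129/29 + 1094 = 31597/29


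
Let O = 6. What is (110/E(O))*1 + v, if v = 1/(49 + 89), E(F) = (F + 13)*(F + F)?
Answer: 214/437 ≈ 0.48970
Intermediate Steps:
E(F) = 2*F*(13 + F) (E(F) = (13 + F)*(2*F) = 2*F*(13 + F))
v = 1/138 ≈ 0.0072464
(110/E(O))*1 + v = (110/((2*6*(13 + 6))))*1 + 1/138 = (110/((2*6*19)))*1 + 1/138 = (110/228)*1 + 1/138 = (110*(1/228))*1 + 1/138 = (55/114)*1 + 1/138 = 55/114 + 1/138 = 214/437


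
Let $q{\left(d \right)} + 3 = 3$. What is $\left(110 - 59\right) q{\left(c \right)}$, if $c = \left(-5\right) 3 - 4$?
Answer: $0$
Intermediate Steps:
$c = -19$ ($c = -15 - 4 = -19$)
$q{\left(d \right)} = 0$ ($q{\left(d \right)} = -3 + 3 = 0$)
$\left(110 - 59\right) q{\left(c \right)} = \left(110 - 59\right) 0 = 51 \cdot 0 = 0$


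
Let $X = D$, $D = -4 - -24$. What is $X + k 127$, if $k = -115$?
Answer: $-14585$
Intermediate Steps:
$D = 20$ ($D = -4 + 24 = 20$)
$X = 20$
$X + k 127 = 20 - 14605 = -14585$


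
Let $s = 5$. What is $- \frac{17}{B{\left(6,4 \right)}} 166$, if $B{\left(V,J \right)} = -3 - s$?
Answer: $\frac{1411}{4} \approx 352.75$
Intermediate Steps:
$B{\left(V,J \right)} = -8$ ($B{\left(V,J \right)} = -3 - 5 = -8$)
$- \frac{17}{B{\left(6,4 \right)}} 166 = - \frac{17}{-8} \cdot 166 = \left(-17\right) \left(- \frac{1}{8}\right) 166 = \frac{17}{8} \cdot 166 = \frac{1411}{4}$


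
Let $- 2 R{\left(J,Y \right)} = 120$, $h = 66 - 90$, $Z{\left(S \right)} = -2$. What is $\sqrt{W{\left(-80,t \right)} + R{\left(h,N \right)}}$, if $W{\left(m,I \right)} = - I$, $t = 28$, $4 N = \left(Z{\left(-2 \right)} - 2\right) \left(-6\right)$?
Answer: $2 i \sqrt{22} \approx 9.3808 i$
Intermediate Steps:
$h = -24$ ($h = 66 - 90 = -24$)
$N = 6$ ($N = \frac{\left(-2 - 2\right) \left(-6\right)}{4} = \frac{\left(-4\right) \left(-6\right)}{4} = \frac{1}{4} \cdot 24 = 6$)
$R{\left(J,Y \right)} = -60$ ($R{\left(J,Y \right)} = \left(- \frac{1}{2}\right) 120 = -60$)
$\sqrt{W{\left(-80,t \right)} + R{\left(h,N \right)}} = \sqrt{\left(-1\right) 28 - 60} = \sqrt{-28 - 60} = \sqrt{-88} = 2 i \sqrt{22}$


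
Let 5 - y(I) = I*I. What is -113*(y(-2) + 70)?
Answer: -8023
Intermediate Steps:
y(I) = 5 - I² (y(I) = 5 - I*I = 5 - I²)
-113*(y(-2) + 70) = -113*((5 - 1*(-2)²) + 70) = -113*((5 - 1*4) + 70) = -113*((5 - 4) + 70) = -113*(1 + 70) = -113*71 = -8023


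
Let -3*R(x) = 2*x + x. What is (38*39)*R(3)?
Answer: -4446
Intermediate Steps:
R(x) = -x (R(x) = -(2*x + x)/3 = -x)
(38*39)*R(3) = (38*39)*(-1*3) = 1482*(-3) = -4446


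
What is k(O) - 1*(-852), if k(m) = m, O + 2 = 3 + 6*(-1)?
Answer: 847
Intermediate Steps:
O = -5 (O = -2 + (3 + 6*(-1)) = -2 + (3 - 6) = -2 - 3 = -5)
k(O) - 1*(-852) = -5 - 1*(-852) = -5 + 852 = 847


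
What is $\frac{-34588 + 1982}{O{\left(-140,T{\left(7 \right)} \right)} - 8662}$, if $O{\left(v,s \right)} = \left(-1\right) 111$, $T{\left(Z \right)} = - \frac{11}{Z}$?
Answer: $\frac{32606}{8773} \approx 3.7166$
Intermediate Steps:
$O{\left(v,s \right)} = -111$
$\frac{-34588 + 1982}{O{\left(-140,T{\left(7 \right)} \right)} - 8662} = \frac{-34588 + 1982}{-111 - 8662} = - \frac{32606}{-8773} = \left(-32606\right) \left(- \frac{1}{8773}\right) = \frac{32606}{8773}$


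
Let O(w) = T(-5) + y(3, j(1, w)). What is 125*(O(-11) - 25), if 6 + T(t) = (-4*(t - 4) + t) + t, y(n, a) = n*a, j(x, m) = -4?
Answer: -2125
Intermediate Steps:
y(n, a) = a*n
T(t) = 10 - 2*t (T(t) = -6 + ((-4*(t - 4) + t) + t) = -6 + ((-4*(-4 + t) + t) + t) = -6 + (((16 - 4*t) + t) + t) = -6 + ((16 - 3*t) + t) = -6 + (16 - 2*t) = 10 - 2*t)
O(w) = 8 (O(w) = (10 - 2*(-5)) - 4*3 = (10 + 10) - 12 = 20 - 12 = 8)
125*(O(-11) - 25) = 125*(8 - 25) = 125*(-17) = -2125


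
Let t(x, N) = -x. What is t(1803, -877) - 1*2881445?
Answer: -2883248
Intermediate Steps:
t(1803, -877) - 1*2881445 = -1*1803 - 1*2881445 = -1803 - 2881445 = -2883248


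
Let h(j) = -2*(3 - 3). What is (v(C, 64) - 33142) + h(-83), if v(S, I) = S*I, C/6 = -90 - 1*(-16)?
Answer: -61558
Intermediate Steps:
h(j) = 0 (h(j) = -2*0 = 0)
C = -444 (C = 6*(-90 - 1*(-16)) = 6*(-90 + 16) = 6*(-74) = -444)
v(S, I) = I*S
(v(C, 64) - 33142) + h(-83) = (64*(-444) - 33142) + 0 = (-28416 - 33142) + 0 = -61558 + 0 = -61558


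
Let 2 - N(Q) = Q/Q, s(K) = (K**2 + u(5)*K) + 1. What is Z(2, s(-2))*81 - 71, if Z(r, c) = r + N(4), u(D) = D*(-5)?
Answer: 172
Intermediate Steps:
u(D) = -5*D
s(K) = 1 + K**2 - 25*K (s(K) = (K**2 + (-5*5)*K) + 1 = (K**2 - 25*K) + 1 = 1 + K**2 - 25*K)
N(Q) = 1 (N(Q) = 2 - Q/Q = 2 - 1*1 = 2 - 1 = 1)
Z(r, c) = 1 + r (Z(r, c) = r + 1 = 1 + r)
Z(2, s(-2))*81 - 71 = (1 + 2)*81 - 71 = 3*81 - 71 = 243 - 71 = 172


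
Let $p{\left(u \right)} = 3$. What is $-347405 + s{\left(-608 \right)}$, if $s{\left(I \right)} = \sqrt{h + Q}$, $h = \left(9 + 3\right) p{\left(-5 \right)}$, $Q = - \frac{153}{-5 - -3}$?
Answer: $-347405 + \frac{15 \sqrt{2}}{2} \approx -3.4739 \cdot 10^{5}$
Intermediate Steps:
$Q = \frac{153}{2}$ ($Q = - \frac{153}{-5 + 3} = - \frac{153}{-2} = \left(-153\right) \left(- \frac{1}{2}\right) = \frac{153}{2} \approx 76.5$)
$h = 36$ ($h = \left(9 + 3\right) 3 = 12 \cdot 3 = 36$)
$s{\left(I \right)} = \frac{15 \sqrt{2}}{2}$ ($s{\left(I \right)} = \sqrt{36 + \frac{153}{2}} = \sqrt{\frac{225}{2}} = \frac{15 \sqrt{2}}{2}$)
$-347405 + s{\left(-608 \right)} = -347405 + \frac{15 \sqrt{2}}{2}$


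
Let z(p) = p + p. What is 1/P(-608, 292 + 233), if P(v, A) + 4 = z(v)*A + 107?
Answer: -1/638297 ≈ -1.5667e-6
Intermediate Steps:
z(p) = 2*p
P(v, A) = 103 + 2*A*v (P(v, A) = -4 + ((2*v)*A + 107) = -4 + (2*A*v + 107) = -4 + (107 + 2*A*v) = 103 + 2*A*v)
1/P(-608, 292 + 233) = 1/(103 + 2*(292 + 233)*(-608)) = 1/(103 + 2*525*(-608)) = 1/(103 - 638400) = 1/(-638297) = -1/638297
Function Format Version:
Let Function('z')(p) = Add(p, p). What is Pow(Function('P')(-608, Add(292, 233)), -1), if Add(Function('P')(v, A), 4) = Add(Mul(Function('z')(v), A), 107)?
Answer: Rational(-1, 638297) ≈ -1.5667e-6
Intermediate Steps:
Function('z')(p) = Mul(2, p)
Function('P')(v, A) = Add(103, Mul(2, A, v)) (Function('P')(v, A) = Add(-4, Add(Mul(Mul(2, v), A), 107)) = Add(-4, Add(Mul(2, A, v), 107)) = Add(-4, Add(107, Mul(2, A, v))) = Add(103, Mul(2, A, v)))
Pow(Function('P')(-608, Add(292, 233)), -1) = Pow(Add(103, Mul(2, Add(292, 233), -608)), -1) = Pow(Add(103, Mul(2, 525, -608)), -1) = Pow(Add(103, -638400), -1) = Pow(-638297, -1) = Rational(-1, 638297)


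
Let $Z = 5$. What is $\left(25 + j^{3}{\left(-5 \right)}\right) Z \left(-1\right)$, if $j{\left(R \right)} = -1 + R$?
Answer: $955$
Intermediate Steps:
$\left(25 + j^{3}{\left(-5 \right)}\right) Z \left(-1\right) = \left(25 + \left(-1 - 5\right)^{3}\right) 5 \left(-1\right) = \left(25 + \left(-6\right)^{3}\right) \left(-5\right) = \left(25 - 216\right) \left(-5\right) = \left(-191\right) \left(-5\right) = 955$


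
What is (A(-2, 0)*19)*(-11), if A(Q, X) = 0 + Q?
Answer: 418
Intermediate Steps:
A(Q, X) = Q
(A(-2, 0)*19)*(-11) = -2*19*(-11) = -38*(-11) = 418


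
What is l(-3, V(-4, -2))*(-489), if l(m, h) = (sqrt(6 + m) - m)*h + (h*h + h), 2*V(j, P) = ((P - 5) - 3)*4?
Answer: -156480 + 9780*sqrt(3) ≈ -1.3954e+5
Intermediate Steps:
V(j, P) = -16 + 2*P (V(j, P) = (((P - 5) - 3)*4)/2 = (((-5 + P) - 3)*4)/2 = ((-8 + P)*4)/2 = (-32 + 4*P)/2 = -16 + 2*P)
l(m, h) = h + h**2 + h*(sqrt(6 + m) - m) (l(m, h) = h*(sqrt(6 + m) - m) + (h**2 + h) = h*(sqrt(6 + m) - m) + (h + h**2) = h + h**2 + h*(sqrt(6 + m) - m))
l(-3, V(-4, -2))*(-489) = ((-16 + 2*(-2))*(1 + (-16 + 2*(-2)) + sqrt(6 - 3) - 1*(-3)))*(-489) = ((-16 - 4)*(1 + (-16 - 4) + sqrt(3) + 3))*(-489) = -20*(1 - 20 + sqrt(3) + 3)*(-489) = -20*(-16 + sqrt(3))*(-489) = (320 - 20*sqrt(3))*(-489) = -156480 + 9780*sqrt(3)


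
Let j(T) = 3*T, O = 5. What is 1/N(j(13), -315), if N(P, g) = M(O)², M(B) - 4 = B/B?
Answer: 1/25 ≈ 0.040000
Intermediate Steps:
M(B) = 5 (M(B) = 4 + B/B = 4 + 1 = 5)
N(P, g) = 25 (N(P, g) = 5² = 25)
1/N(j(13), -315) = 1/25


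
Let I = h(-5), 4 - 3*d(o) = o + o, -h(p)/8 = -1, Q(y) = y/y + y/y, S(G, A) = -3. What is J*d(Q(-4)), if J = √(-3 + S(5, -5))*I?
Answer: 0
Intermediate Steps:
Q(y) = 2 (Q(y) = 1 + 1 = 2)
h(p) = 8 (h(p) = -8*(-1) = 8)
d(o) = 4/3 - 2*o/3 (d(o) = 4/3 - (o + o)/3 = 4/3 - 2*o/3)
I = 8
J = 8*I*√6 (J = √(-3 - 3)*8 = √(-6)*8 = (I*√6)*8 = 8*I*√6 ≈ 19.596*I)
J*d(Q(-4)) = (8*I*√6)*(4/3 - ⅔*2) = (8*I*√6)*(4/3 - 4/3) = (8*I*√6)*0 = 0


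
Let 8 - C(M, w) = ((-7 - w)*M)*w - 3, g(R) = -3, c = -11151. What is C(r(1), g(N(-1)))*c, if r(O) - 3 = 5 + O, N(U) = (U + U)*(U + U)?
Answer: 1081647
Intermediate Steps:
N(U) = 4*U**2 (N(U) = (2*U)*(2*U) = 4*U**2)
r(O) = 8 + O (r(O) = 3 + (5 + O) = 8 + O)
C(M, w) = 11 - M*w*(-7 - w) (C(M, w) = 8 - (((-7 - w)*M)*w - 3) = 8 - ((M*(-7 - w))*w - 3) = 8 - (M*w*(-7 - w) - 3) = 8 - (-3 + M*w*(-7 - w)) = 8 + (3 - M*w*(-7 - w)) = 11 - M*w*(-7 - w))
C(r(1), g(N(-1)))*c = (11 + (8 + 1)*(-3)**2 + 7*(8 + 1)*(-3))*(-11151) = (11 + 9*9 + 7*9*(-3))*(-11151) = (11 + 81 - 189)*(-11151) = -97*(-11151) = 1081647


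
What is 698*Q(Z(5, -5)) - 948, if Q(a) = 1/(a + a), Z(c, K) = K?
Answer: -5089/5 ≈ -1017.8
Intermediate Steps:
Q(a) = 1/(2*a)
698*Q(Z(5, -5)) - 948 = 698*((½)/(-5)) - 948 = 698*((½)*(-⅕)) - 948 = 698*(-⅒) - 948 = -349/5 - 948 = -5089/5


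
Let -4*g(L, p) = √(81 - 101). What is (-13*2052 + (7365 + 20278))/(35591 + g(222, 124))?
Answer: 137665988/5066877129 + 1934*I*√5/5066877129 ≈ 0.02717 + 8.535e-7*I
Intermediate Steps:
g(L, p) = -I*√5/2 (g(L, p) = -√(81 - 101)/4 = -I*√5/2)
(-13*2052 + (7365 + 20278))/(35591 + g(222, 124)) = (-13*2052 + (7365 + 20278))/(35591 - I*√5/2) = (-26676 + 27643)/(35591 - I*√5/2) = 967/(35591 - I*√5/2)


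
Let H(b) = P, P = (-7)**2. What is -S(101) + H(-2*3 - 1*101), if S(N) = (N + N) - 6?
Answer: -147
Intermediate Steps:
S(N) = -6 + 2*N (S(N) = 2*N - 6 = -6 + 2*N)
P = 49
H(b) = 49
-S(101) + H(-2*3 - 1*101) = -(-6 + 2*101) + 49 = -(-6 + 202) + 49 = -1*196 + 49 = -196 + 49 = -147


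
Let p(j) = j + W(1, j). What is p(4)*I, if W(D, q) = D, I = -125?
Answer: -625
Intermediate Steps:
p(j) = 1 + j (p(j) = j + 1 = 1 + j)
p(4)*I = (1 + 4)*(-125) = 5*(-125) = -625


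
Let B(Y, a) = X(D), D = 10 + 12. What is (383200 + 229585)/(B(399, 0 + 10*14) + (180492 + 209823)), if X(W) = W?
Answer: 612785/390337 ≈ 1.5699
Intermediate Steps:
D = 22
B(Y, a) = 22
(383200 + 229585)/(B(399, 0 + 10*14) + (180492 + 209823)) = (383200 + 229585)/(22 + (180492 + 209823)) = 612785/(22 + 390315) = 612785/390337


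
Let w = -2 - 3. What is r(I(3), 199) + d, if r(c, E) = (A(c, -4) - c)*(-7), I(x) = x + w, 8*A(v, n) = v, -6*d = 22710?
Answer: -15189/4 ≈ -3797.3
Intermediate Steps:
w = -5
d = -3785 (d = -1/6*22710 = -3785)
A(v, n) = v/8
I(x) = -5 + x (I(x) = x - 5 = -5 + x)
r(c, E) = 49*c/8 (r(c, E) = (c/8 - c)*(-7) = -7*c/8*(-7) = 49*c/8)
r(I(3), 199) + d = 49*(-5 + 3)/8 - 3785 = (49/8)*(-2) - 3785 = -49/4 - 3785 = -15189/4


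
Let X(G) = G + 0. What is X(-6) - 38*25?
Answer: -956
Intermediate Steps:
X(G) = G
X(-6) - 38*25 = -6 - 38*25 = -6 - 950 = -956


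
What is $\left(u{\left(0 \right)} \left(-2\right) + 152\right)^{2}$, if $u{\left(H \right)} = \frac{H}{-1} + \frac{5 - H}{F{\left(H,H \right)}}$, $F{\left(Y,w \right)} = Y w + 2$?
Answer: $21609$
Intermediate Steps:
$F{\left(Y,w \right)} = 2 + Y w$
$u{\left(H \right)} = - H + \frac{5 - H}{2 + H^{2}}$ ($u{\left(H \right)} = \frac{H}{-1} + \frac{5 - H}{2 + H H} = H \left(-1\right) + \frac{5 - H}{2 + H^{2}} = - H + \frac{5 - H}{2 + H^{2}}$)
$\left(u{\left(0 \right)} \left(-2\right) + 152\right)^{2} = \left(\frac{5 - 0^{3} - 0}{2 + 0^{2}} \left(-2\right) + 152\right)^{2} = \left(\frac{5 - 0 + 0}{2 + 0} \left(-2\right) + 152\right)^{2} = \left(\frac{5 + 0 + 0}{2} \left(-2\right) + 152\right)^{2} = \left(\frac{1}{2} \cdot 5 \left(-2\right) + 152\right)^{2} = \left(\frac{5}{2} \left(-2\right) + 152\right)^{2} = \left(-5 + 152\right)^{2} = 147^{2} = 21609$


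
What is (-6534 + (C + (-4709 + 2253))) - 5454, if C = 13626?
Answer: -818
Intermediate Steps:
(-6534 + (C + (-4709 + 2253))) - 5454 = (-6534 + (13626 + (-4709 + 2253))) - 5454 = (-6534 + (13626 - 2456)) - 5454 = (-6534 + 11170) - 5454 = 4636 - 5454 = -818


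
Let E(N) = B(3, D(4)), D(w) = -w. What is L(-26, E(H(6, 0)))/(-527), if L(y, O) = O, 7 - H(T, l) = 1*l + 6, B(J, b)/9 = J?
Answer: -27/527 ≈ -0.051233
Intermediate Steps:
B(J, b) = 9*J
H(T, l) = 1 - l (H(T, l) = 7 - (1*l + 6) = 7 - (l + 6) = 7 - (6 + l) = 7 + (-6 - l) = 1 - l)
E(N) = 27 (E(N) = 9*3 = 27)
L(-26, E(H(6, 0)))/(-527) = 27/(-527) = 27*(-1/527) = -27/527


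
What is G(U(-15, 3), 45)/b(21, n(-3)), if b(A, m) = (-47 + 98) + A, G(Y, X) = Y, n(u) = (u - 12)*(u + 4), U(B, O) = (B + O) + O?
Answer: -⅛ ≈ -0.12500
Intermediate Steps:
U(B, O) = B + 2*O
n(u) = (-12 + u)*(4 + u)
b(A, m) = 51 + A
G(U(-15, 3), 45)/b(21, n(-3)) = (-15 + 2*3)/(51 + 21) = (-15 + 6)/72 = -9*1/72 = -⅛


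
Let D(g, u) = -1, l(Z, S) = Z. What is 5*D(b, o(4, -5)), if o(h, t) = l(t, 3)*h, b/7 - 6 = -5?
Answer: -5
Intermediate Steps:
b = 7 (b = 42 + 7*(-5) = 42 - 35 = 7)
o(h, t) = h*t (o(h, t) = t*h = h*t)
5*D(b, o(4, -5)) = 5*(-1) = -5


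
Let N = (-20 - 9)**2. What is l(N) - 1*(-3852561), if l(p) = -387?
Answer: 3852174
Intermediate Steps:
N = 841 (N = (-29)**2 = 841)
l(N) - 1*(-3852561) = -387 - 1*(-3852561) = -387 + 3852561 = 3852174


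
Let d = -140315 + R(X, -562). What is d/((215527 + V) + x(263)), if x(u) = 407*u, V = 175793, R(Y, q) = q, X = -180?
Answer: -140877/498361 ≈ -0.28268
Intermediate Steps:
d = -140877 (d = -140315 - 562 = -140877)
d/((215527 + V) + x(263)) = -140877/((215527 + 175793) + 407*263) = -140877/(391320 + 107041) = -140877/498361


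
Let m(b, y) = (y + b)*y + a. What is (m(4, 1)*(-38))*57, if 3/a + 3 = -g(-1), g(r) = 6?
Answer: -10108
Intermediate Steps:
a = -⅓ (a = 3/(-3 - 1*6) = 3/(-3 - 6) = 3/(-9) = 3*(-⅑) = -⅓ ≈ -0.33333)
m(b, y) = -⅓ + y*(b + y) (m(b, y) = (y + b)*y - ⅓ = (b + y)*y - ⅓ = y*(b + y) - ⅓ = -⅓ + y*(b + y))
(m(4, 1)*(-38))*57 = ((-⅓ + 1² + 4*1)*(-38))*57 = ((-⅓ + 1 + 4)*(-38))*57 = ((14/3)*(-38))*57 = -532/3*57 = -10108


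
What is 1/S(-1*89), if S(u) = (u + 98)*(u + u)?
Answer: -1/1602 ≈ -0.00062422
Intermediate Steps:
S(u) = 2*u*(98 + u) (S(u) = (98 + u)*(2*u) = 2*u*(98 + u))
1/S(-1*89) = 1/(2*(-1*89)*(98 - 1*89)) = 1/(2*(-89)*(98 - 89)) = 1/(2*(-89)*9) = 1/(-1602) = -1/1602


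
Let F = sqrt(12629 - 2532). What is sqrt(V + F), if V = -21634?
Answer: sqrt(-21634 + sqrt(10097)) ≈ 146.74*I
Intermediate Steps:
F = sqrt(10097) ≈ 100.48
sqrt(V + F) = sqrt(-21634 + sqrt(10097))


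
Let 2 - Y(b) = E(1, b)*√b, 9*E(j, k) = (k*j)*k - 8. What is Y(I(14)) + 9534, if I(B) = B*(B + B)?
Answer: 9536 - 2151184*√2/9 ≈ -3.2849e+5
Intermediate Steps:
E(j, k) = -8/9 + j*k²/9 (E(j, k) = ((k*j)*k - 8)/9 = ((j*k)*k - 8)/9 = (j*k² - 8)/9 = (-8 + j*k²)/9 = -8/9 + j*k²/9)
I(B) = 2*B² (I(B) = B*(2*B) = 2*B²)
Y(b) = 2 - √b*(-8/9 + b²/9) (Y(b) = 2 - (-8/9 + (⅑)*1*b²)*√b = 2 - (-8/9 + b²/9)*√b = 2 - √b*(-8/9 + b²/9))
Y(I(14)) + 9534 = (2 + √(2*14²)*(8 - (2*14²)²)/9) + 9534 = (2 + √(2*196)*(8 - (2*196)²)/9) + 9534 = (2 + √392*(8 - 1*392²)/9) + 9534 = (2 + (14*√2)*(8 - 1*153664)/9) + 9534 = (2 + (14*√2)*(8 - 153664)/9) + 9534 = (2 + (⅑)*(14*√2)*(-153656)) + 9534 = (2 - 2151184*√2/9) + 9534 = 9536 - 2151184*√2/9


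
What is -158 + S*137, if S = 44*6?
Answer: 36010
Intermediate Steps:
S = 264
-158 + S*137 = -158 + 264*137 = -158 + 36168 = 36010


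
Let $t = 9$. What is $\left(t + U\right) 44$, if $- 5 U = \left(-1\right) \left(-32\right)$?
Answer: $\frac{572}{5} \approx 114.4$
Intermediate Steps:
$U = - \frac{32}{5}$ ($U = - \frac{\left(-1\right) \left(-32\right)}{5} = \left(- \frac{1}{5}\right) 32 = - \frac{32}{5} \approx -6.4$)
$\left(t + U\right) 44 = \left(9 - \frac{32}{5}\right) 44 = \frac{13}{5} \cdot 44 = \frac{572}{5}$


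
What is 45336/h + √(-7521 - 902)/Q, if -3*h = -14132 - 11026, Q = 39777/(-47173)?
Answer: 22668/4193 - 47173*I*√8423/39777 ≈ 5.4062 - 108.84*I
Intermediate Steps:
Q = -39777/47173 (Q = 39777*(-1/47173) = -39777/47173 ≈ -0.84321)
h = 8386 (h = -(-14132 - 11026)/3 = -⅓*(-25158) = 8386)
45336/h + √(-7521 - 902)/Q = 45336/8386 + √(-7521 - 902)/(-39777/47173) = 45336*(1/8386) + √(-8423)*(-47173/39777) = 22668/4193 + (I*√8423)*(-47173/39777) = 22668/4193 - 47173*I*√8423/39777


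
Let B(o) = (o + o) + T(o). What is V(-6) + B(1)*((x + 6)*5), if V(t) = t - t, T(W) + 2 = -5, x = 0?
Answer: -150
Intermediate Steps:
T(W) = -7 (T(W) = -2 - 5 = -7)
V(t) = 0
B(o) = -7 + 2*o (B(o) = (o + o) - 7 = 2*o - 7 = -7 + 2*o)
V(-6) + B(1)*((x + 6)*5) = 0 + (-7 + 2*1)*((0 + 6)*5) = 0 + (-7 + 2)*(6*5) = 0 - 5*30 = 0 - 150 = -150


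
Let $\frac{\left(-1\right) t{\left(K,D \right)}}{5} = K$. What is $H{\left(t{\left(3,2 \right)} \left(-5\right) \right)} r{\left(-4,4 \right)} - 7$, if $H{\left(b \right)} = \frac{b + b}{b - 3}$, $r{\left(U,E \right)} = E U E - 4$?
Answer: $- \frac{446}{3} \approx -148.67$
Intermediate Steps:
$t{\left(K,D \right)} = - 5 K$
$r{\left(U,E \right)} = -4 + U E^{2}$ ($r{\left(U,E \right)} = U E^{2} - 4 = -4 + U E^{2}$)
$H{\left(b \right)} = \frac{2 b}{-3 + b}$
$H{\left(t{\left(3,2 \right)} \left(-5\right) \right)} r{\left(-4,4 \right)} - 7 = \frac{2 \left(-5\right) 3 \left(-5\right)}{-3 + \left(-5\right) 3 \left(-5\right)} \left(-4 - 4 \cdot 4^{2}\right) - 7 = \frac{2 \left(\left(-15\right) \left(-5\right)\right)}{-3 - -75} \left(-4 - 64\right) - 7 = 2 \cdot 75 \frac{1}{-3 + 75} \left(-4 - 64\right) - 7 = 2 \cdot 75 \cdot \frac{1}{72} \left(-68\right) - 7 = \frac{25}{12} \left(-68\right) - 7 = - \frac{425}{3} - 7 = - \frac{446}{3}$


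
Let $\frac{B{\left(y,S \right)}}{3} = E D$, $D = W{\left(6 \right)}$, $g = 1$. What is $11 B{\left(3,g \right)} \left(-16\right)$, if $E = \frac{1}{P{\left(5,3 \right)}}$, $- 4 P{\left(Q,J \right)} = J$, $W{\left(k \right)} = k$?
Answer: $4224$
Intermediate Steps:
$P{\left(Q,J \right)} = - \frac{J}{4}$
$D = 6$
$E = - \frac{4}{3}$ ($E = \frac{1}{\left(- \frac{1}{4}\right) 3} = \frac{1}{- \frac{3}{4}} = - \frac{4}{3} \approx -1.3333$)
$B{\left(y,S \right)} = -24$ ($B{\left(y,S \right)} = 3 \left(\left(- \frac{4}{3}\right) 6\right) = 3 \left(-8\right) = -24$)
$11 B{\left(3,g \right)} \left(-16\right) = 11 \left(-24\right) \left(-16\right) = \left(-264\right) \left(-16\right) = 4224$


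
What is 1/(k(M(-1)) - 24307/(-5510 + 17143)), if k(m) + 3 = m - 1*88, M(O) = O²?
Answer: -11633/1071277 ≈ -0.010859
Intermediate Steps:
k(m) = -91 + m (k(m) = -3 + (m - 1*88) = -3 + (m - 88) = -3 + (-88 + m) = -91 + m)
1/(k(M(-1)) - 24307/(-5510 + 17143)) = 1/((-91 + (-1)²) - 24307/(-5510 + 17143)) = 1/((-91 + 1) - 24307/11633) = 1/(-90 - 24307*1/11633) = 1/(-90 - 24307/11633) = 1/(-1071277/11633) = -11633/1071277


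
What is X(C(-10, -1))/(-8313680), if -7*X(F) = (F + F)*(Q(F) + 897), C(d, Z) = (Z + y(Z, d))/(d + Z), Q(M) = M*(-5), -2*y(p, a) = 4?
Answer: 7389/880210870 ≈ 8.3946e-6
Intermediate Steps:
y(p, a) = -2 (y(p, a) = -½*4 = -2)
Q(M) = -5*M
C(d, Z) = (-2 + Z)/(Z + d) (C(d, Z) = (Z - 2)/(d + Z) = (-2 + Z)/(Z + d))
X(F) = -2*F*(897 - 5*F)/7 (X(F) = -(F + F)*(-5*F + 897)/7 = -2*F*(897 - 5*F)/7)
X(C(-10, -1))/(-8313680) = (2*((-2 - 1)/(-1 - 10))*(-897 + 5*((-2 - 1)/(-1 - 10)))/7)/(-8313680) = (2*(-3/(-11))*(-897 + 5*(-3/(-11)))/7)*(-1/8313680) = (2*(-1/11*(-3))*(-897 + 5*(-1/11*(-3)))/7)*(-1/8313680) = ((2/7)*(3/11)*(-897 + 5*(3/11)))*(-1/8313680) = ((2/7)*(3/11)*(-897 + 15/11))*(-1/8313680) = ((2/7)*(3/11)*(-9852/11))*(-1/8313680) = -59112/847*(-1/8313680) = 7389/880210870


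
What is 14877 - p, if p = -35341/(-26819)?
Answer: 398950922/26819 ≈ 14876.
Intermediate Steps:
p = 35341/26819 (p = -35341*(-1/26819) = 35341/26819 ≈ 1.3178)
14877 - p = 14877 - 1*35341/26819 = 14877 - 35341/26819 = 398950922/26819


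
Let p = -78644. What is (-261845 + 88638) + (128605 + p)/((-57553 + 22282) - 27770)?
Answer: -10919192448/63041 ≈ -1.7321e+5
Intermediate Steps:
(-261845 + 88638) + (128605 + p)/((-57553 + 22282) - 27770) = (-261845 + 88638) + (128605 - 78644)/((-57553 + 22282) - 27770) = -173207 + 49961/(-35271 - 27770) = -173207 + 49961/(-63041) = -173207 + 49961*(-1/63041) = -173207 - 49961/63041 = -10919192448/63041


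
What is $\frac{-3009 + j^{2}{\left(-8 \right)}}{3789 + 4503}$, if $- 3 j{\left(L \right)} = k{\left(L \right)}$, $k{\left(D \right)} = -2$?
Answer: $- \frac{27077}{74628} \approx -0.36283$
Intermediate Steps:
$j{\left(L \right)} = \frac{2}{3}$ ($j{\left(L \right)} = \left(- \frac{1}{3}\right) \left(-2\right) = \frac{2}{3}$)
$\frac{-3009 + j^{2}{\left(-8 \right)}}{3789 + 4503} = \frac{-3009 + \left(\frac{2}{3}\right)^{2}}{3789 + 4503} = \frac{-3009 + \frac{4}{9}}{8292} = \left(- \frac{27077}{9}\right) \frac{1}{8292} = - \frac{27077}{74628}$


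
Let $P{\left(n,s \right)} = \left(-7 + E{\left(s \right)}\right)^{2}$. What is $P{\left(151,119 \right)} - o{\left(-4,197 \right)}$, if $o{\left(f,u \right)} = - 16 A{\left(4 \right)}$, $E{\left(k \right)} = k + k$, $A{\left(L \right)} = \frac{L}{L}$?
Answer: $53377$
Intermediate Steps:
$A{\left(L \right)} = 1$
$E{\left(k \right)} = 2 k$
$o{\left(f,u \right)} = -16$ ($o{\left(f,u \right)} = \left(-16\right) 1 = -16$)
$P{\left(n,s \right)} = \left(-7 + 2 s\right)^{2}$
$P{\left(151,119 \right)} - o{\left(-4,197 \right)} = \left(-7 + 2 \cdot 119\right)^{2} - -16 = \left(-7 + 238\right)^{2} + 16 = 231^{2} + 16 = 53361 + 16 = 53377$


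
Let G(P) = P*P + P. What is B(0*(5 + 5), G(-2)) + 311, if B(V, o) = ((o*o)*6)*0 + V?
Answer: 311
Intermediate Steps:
G(P) = P + P**2 (G(P) = P**2 + P = P + P**2)
B(V, o) = V (B(V, o) = (o**2*6)*0 + V = (6*o**2)*0 + V = 0 + V = V)
B(0*(5 + 5), G(-2)) + 311 = 0*(5 + 5) + 311 = 0*10 + 311 = 0 + 311 = 311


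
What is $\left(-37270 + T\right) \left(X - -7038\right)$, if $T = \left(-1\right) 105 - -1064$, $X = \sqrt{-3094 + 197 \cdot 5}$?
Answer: $-255556818 - 36311 i \sqrt{2109} \approx -2.5556 \cdot 10^{8} - 1.6675 \cdot 10^{6} i$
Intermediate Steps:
$X = i \sqrt{2109}$ ($X = \sqrt{-3094 + 985} = \sqrt{-2109} = i \sqrt{2109} \approx 45.924 i$)
$T = 959$ ($T = -105 + 1064 = 959$)
$\left(-37270 + T\right) \left(X - -7038\right) = \left(-37270 + 959\right) \left(i \sqrt{2109} - -7038\right) = - 36311 \left(i \sqrt{2109} + \left(-13900 + 20938\right)\right) = - 36311 \left(i \sqrt{2109} + 7038\right) = - 36311 \left(7038 + i \sqrt{2109}\right) = -255556818 - 36311 i \sqrt{2109}$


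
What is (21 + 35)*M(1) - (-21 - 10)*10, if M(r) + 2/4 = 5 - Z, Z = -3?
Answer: 730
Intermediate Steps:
M(r) = 15/2 (M(r) = -1/2 + (5 - 1*(-3)) = -1/2 + (5 + 3) = -1/2 + 8 = 15/2)
(21 + 35)*M(1) - (-21 - 10)*10 = (21 + 35)*(15/2) - (-21 - 10)*10 = 56*(15/2) - (-31)*10 = 420 - 1*(-310) = 420 + 310 = 730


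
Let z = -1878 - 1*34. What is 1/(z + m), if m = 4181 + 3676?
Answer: 1/5945 ≈ 0.00016821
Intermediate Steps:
z = -1912 (z = -1878 - 34 = -1912)
m = 7857
1/(z + m) = 1/(-1912 + 7857) = 1/5945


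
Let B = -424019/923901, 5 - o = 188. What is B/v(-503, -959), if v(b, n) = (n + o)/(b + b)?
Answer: -213281557/527547471 ≈ -0.40429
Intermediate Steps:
o = -183 (o = 5 - 1*188 = 5 - 188 = -183)
v(b, n) = (-183 + n)/(2*b) (v(b, n) = (n - 183)/(b + b) = (-183 + n)/((2*b)) = (-183 + n)*(1/(2*b)) = (-183 + n)/(2*b))
B = -424019/923901 (B = -424019*1/923901 = -424019/923901 ≈ -0.45894)
B/v(-503, -959) = -424019*(-1006/(-183 - 959))/923901 = -424019/(923901*((½)*(-1/503)*(-1142))) = -424019/(923901*571/503) = -424019/923901*503/571 = -213281557/527547471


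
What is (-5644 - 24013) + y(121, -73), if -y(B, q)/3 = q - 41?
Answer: -29315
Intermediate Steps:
y(B, q) = 123 - 3*q (y(B, q) = -3*(q - 41) = -3*(-41 + q) = 123 - 3*q)
(-5644 - 24013) + y(121, -73) = (-5644 - 24013) + (123 - 3*(-73)) = -29657 + (123 + 219) = -29657 + 342 = -29315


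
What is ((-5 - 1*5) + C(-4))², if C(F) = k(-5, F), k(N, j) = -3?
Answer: 169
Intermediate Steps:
C(F) = -3
((-5 - 1*5) + C(-4))² = ((-5 - 1*5) - 3)² = ((-5 - 5) - 3)² = (-10 - 3)² = (-13)² = 169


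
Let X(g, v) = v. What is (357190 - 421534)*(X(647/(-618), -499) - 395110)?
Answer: 25455065496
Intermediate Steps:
(357190 - 421534)*(X(647/(-618), -499) - 395110) = (357190 - 421534)*(-499 - 395110) = -64344*(-395609) = 25455065496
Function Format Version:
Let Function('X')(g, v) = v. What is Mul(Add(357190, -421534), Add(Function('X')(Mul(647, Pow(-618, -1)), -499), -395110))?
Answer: 25455065496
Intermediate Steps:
Mul(Add(357190, -421534), Add(Function('X')(Mul(647, Pow(-618, -1)), -499), -395110)) = Mul(Add(357190, -421534), Add(-499, -395110)) = Mul(-64344, -395609) = 25455065496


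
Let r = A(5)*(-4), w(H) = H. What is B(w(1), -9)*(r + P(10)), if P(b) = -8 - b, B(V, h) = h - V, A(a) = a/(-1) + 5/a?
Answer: 20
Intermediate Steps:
A(a) = -a + 5/a (A(a) = a*(-1) + 5/a = -a + 5/a)
r = 16 (r = (-1*5 + 5/5)*(-4) = (-5 + 5*(⅕))*(-4) = (-5 + 1)*(-4) = -4*(-4) = 16)
B(w(1), -9)*(r + P(10)) = (-9 - 1*1)*(16 + (-8 - 1*10)) = (-9 - 1)*(16 + (-8 - 10)) = -10*(16 - 18) = -10*(-2) = 20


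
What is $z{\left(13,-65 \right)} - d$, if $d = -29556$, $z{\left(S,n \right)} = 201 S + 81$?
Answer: $32250$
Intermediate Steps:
$z{\left(S,n \right)} = 81 + 201 S$
$z{\left(13,-65 \right)} - d = \left(81 + 201 \cdot 13\right) - -29556 = \left(81 + 2613\right) + 29556 = 2694 + 29556 = 32250$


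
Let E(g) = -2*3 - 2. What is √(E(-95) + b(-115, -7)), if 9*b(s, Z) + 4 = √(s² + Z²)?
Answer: √(-76 + √13274)/3 ≈ 2.0873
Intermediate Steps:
E(g) = -8 (E(g) = -6 - 2 = -8)
b(s, Z) = -4/9 + √(Z² + s²)/9 (b(s, Z) = -4/9 + √(s² + Z²)/9 = -4/9 + √(Z² + s²)/9)
√(E(-95) + b(-115, -7)) = √(-8 + (-4/9 + √((-7)² + (-115)²)/9)) = √(-8 + (-4/9 + √(49 + 13225)/9)) = √(-8 + (-4/9 + √13274/9)) = √(-76/9 + √13274/9)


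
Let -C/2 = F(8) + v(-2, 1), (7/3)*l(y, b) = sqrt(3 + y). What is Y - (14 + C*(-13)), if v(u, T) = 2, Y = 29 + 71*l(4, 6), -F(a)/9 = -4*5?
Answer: -4717 + 213*sqrt(7)/7 ≈ -4636.5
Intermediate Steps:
l(y, b) = 3*sqrt(3 + y)/7
F(a) = 180 (F(a) = -(-36)*5 = -9*(-20) = 180)
Y = 29 + 213*sqrt(7)/7 (Y = 29 + 71*(3*sqrt(3 + 4)/7) = 29 + 71*(3*sqrt(7)/7) = 29 + 213*sqrt(7)/7 ≈ 109.51)
C = -364 (C = -2*(180 + 2) = -2*182 = -364)
Y - (14 + C*(-13)) = (29 + 213*sqrt(7)/7) - (14 - 364*(-13)) = (29 + 213*sqrt(7)/7) - (14 + 4732) = (29 + 213*sqrt(7)/7) - 1*4746 = (29 + 213*sqrt(7)/7) - 4746 = -4717 + 213*sqrt(7)/7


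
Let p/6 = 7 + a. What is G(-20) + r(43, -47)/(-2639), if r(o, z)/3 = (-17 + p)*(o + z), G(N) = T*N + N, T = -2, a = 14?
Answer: 54088/2639 ≈ 20.496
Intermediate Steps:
G(N) = -N (G(N) = -2*N + N = -N)
p = 126 (p = 6*(7 + 14) = 6*21 = 126)
r(o, z) = 327*o + 327*z (r(o, z) = 3*((-17 + 126)*(o + z)) = 3*(109*(o + z)) = 3*(109*o + 109*z) = 327*o + 327*z)
G(-20) + r(43, -47)/(-2639) = -1*(-20) + (327*43 + 327*(-47))/(-2639) = 20 + (14061 - 15369)*(-1/2639) = 20 - 1308*(-1/2639) = 20 + 1308/2639 = 54088/2639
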